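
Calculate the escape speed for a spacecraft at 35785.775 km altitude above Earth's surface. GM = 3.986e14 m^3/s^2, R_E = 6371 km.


r = 6371.0 + 35785.775 = 42156.7750 km = 4.2156775e+07 m
v_esc = sqrt(2*mu/r) = sqrt(2*3.986e14 / 4.2156775e+07)
v_esc = 4348.6049 m/s = 4.3486 km/s

4.3486 km/s


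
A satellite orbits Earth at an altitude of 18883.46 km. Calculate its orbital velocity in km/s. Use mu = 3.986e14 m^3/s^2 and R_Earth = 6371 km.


r = R_E + alt = 6371.0 + 18883.46 = 25254.4600 km = 2.525446e+07 m
v = sqrt(mu/r) = sqrt(3.986e14 / 2.525446e+07) = 3972.8265 m/s = 3.9728 km/s

3.9728 km/s


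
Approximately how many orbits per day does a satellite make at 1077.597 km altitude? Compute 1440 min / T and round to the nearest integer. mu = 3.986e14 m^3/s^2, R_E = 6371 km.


r = 7.448597e+06 m
T = 2*pi*sqrt(r^3/mu) = 6397.6862 s = 106.6281 min
revs/day = 1440 / 106.6281 = 13.5049
Rounded: 14 revolutions per day

14 revolutions per day


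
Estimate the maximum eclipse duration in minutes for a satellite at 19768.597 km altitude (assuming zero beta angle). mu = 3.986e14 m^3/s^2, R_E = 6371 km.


r = 26139.5970 km
T = 700.9843 min
Eclipse fraction = arcsin(R_E/r)/pi = arcsin(6371.0000/26139.5970)/pi
= arcsin(0.2437298)/pi = 0.07837102
Eclipse duration = 0.07837102 * 700.9843 = 54.9369 min

54.9369 minutes


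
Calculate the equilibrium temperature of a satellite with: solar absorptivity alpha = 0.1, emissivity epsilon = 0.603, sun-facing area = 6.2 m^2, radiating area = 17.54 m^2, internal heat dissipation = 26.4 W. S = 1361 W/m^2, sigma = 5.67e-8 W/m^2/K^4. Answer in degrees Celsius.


Numerator = alpha*S*A_sun + Q_int = 0.1*1361*6.2 + 26.4 = 870.2200 W
Denominator = eps*sigma*A_rad = 0.603*5.67e-8*17.54 = 5.9969435e-07 W/K^4
T^4 = 1.4511059e+09 K^4
T = 195.1753 K = -77.9747 C

-77.9747 degrees Celsius


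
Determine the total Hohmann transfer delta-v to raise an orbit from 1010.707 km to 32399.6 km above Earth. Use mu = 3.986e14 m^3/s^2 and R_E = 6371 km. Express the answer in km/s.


r1 = 7381.7070 km = 7.381707e+06 m
r2 = 38770.6000 km = 3.87706e+07 m
dv1 = sqrt(mu/r1)*(sqrt(2*r2/(r1+r2)) - 1) = 2176.5293 m/s
dv2 = sqrt(mu/r2)*(1 - sqrt(2*r1/(r1+r2))) = 1392.9122 m/s
total dv = |dv1| + |dv2| = 2176.5293 + 1392.9122 = 3569.4415 m/s = 3.5694 km/s

3.5694 km/s


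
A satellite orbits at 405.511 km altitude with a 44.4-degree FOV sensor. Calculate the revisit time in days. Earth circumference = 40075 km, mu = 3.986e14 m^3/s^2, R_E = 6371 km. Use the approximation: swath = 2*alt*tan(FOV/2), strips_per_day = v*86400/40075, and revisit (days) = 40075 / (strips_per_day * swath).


swath = 2*405.511*tan(0.3874631) = 330.9719 km
v = sqrt(mu/r) = 7669.4739 m/s = 7.6695 km/s
strips/day = v*86400/40075 = 7.6695*86400/40075 = 16.5351
coverage/day = strips * swath = 16.5351 * 330.9719 = 5472.6411 km
revisit = 40075 / 5472.6411 = 7.3228 days

7.3228 days


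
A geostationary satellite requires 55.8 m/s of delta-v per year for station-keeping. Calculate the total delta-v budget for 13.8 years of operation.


dV = rate * years = 55.8 * 13.8
dV = 770.0400 m/s

770.0400 m/s


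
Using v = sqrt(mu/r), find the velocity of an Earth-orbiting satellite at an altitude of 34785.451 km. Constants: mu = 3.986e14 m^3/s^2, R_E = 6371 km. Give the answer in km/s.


r = R_E + alt = 6371.0 + 34785.451 = 41156.4510 km = 4.1156451e+07 m
v = sqrt(mu/r) = sqrt(3.986e14 / 4.1156451e+07) = 3112.0724 m/s = 3.1121 km/s

3.1121 km/s


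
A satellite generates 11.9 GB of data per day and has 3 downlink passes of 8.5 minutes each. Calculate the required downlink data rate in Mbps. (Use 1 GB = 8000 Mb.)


total contact time = 3 * 8.5 * 60 = 1530.0000 s
data = 11.9 GB = 95200.0000 Mb
rate = 95200.0000 / 1530.0000 = 62.2222 Mbps

62.2222 Mbps


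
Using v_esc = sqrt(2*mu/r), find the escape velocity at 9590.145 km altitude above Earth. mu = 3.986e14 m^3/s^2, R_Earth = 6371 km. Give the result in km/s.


r = 6371.0 + 9590.145 = 15961.1450 km = 1.5961145e+07 m
v_esc = sqrt(2*mu/r) = sqrt(2*3.986e14 / 1.5961145e+07)
v_esc = 7067.2690 m/s = 7.0673 km/s

7.0673 km/s


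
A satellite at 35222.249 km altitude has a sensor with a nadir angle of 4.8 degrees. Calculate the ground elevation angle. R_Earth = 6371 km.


r = R_E + alt = 41593.2490 km
Law of sines in the satellite / Earth-center / ground-point triangle:
  sin(nadir)/R_E = sin(90 + el)/r  =>  cos(el) = (r/R_E)*sin(nadir)
cos(el) = (41593.2490 / 6371.0000) * sin(4.8 deg) = 0.5462931
el = arccos(0.5462931) = 56.8869 deg
(Earth-central angle = 90 - nadir - el = 28.3131 deg)

56.8869 degrees


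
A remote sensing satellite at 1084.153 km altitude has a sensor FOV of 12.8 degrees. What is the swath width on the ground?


FOV = 12.8 deg = 0.2234021 rad
swath = 2 * alt * tan(FOV/2) = 2 * 1084.153 * tan(0.1117011)
swath = 2 * 1084.153 * 0.112168
swath = 243.2145 km

243.2145 km


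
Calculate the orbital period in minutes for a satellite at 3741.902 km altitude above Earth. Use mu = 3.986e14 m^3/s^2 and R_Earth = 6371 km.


r = 10112.9020 km = 1.0112902e+07 m
T = 2*pi*sqrt(r^3/mu) = 2*pi*sqrt(1.0342544e+21 / 3.986e14)
T = 10121.0348 s = 168.6839 min

168.6839 minutes


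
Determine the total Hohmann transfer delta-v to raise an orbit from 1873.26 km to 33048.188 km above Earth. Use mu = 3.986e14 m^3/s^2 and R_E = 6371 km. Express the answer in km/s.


r1 = 8244.2600 km = 8.24426e+06 m
r2 = 39419.1880 km = 3.9419188e+07 m
dv1 = sqrt(mu/r1)*(sqrt(2*r2/(r1+r2)) - 1) = 1989.3757 m/s
dv2 = sqrt(mu/r2)*(1 - sqrt(2*r1/(r1+r2))) = 1309.6028 m/s
total dv = |dv1| + |dv2| = 1989.3757 + 1309.6028 = 3298.9785 m/s = 3.2990 km/s

3.2990 km/s


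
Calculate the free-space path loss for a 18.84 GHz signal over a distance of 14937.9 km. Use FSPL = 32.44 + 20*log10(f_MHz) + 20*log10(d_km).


f = 18.84 GHz = 18840.0000 MHz
d = 14937.9 km
FSPL = 32.44 + 20*log10(18840.0000) + 20*log10(14937.9)
FSPL = 32.44 + 85.5016 + 83.4858
FSPL = 201.4274 dB

201.4274 dB


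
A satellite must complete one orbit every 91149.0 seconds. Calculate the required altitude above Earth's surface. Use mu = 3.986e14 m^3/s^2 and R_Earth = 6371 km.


T = 91149.0 s
r = (mu*T^2/(4*pi^2))^(1/3) = (3.986e14 * 91149.0^2 / (4*pi^2))^(1/3)
r = 4.3775098e+07 m = 43775.0978 km
alt = r - R_E = 43775.0978 - 6371 = 37404.0978 km

37404.0978 km


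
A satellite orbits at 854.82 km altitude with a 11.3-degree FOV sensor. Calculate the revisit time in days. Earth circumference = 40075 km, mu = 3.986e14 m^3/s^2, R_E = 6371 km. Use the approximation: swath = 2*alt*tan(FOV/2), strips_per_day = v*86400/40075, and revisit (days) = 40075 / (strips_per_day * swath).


swath = 2*854.82*tan(0.0986111) = 169.1381 km
v = sqrt(mu/r) = 7427.1993 m/s = 7.4272 km/s
strips/day = v*86400/40075 = 7.4272*86400/40075 = 16.0127
coverage/day = strips * swath = 16.0127 * 169.1381 = 2708.3619 km
revisit = 40075 / 2708.3619 = 14.7968 days

14.7968 days


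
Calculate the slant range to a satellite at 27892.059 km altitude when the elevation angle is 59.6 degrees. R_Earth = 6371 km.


h = 27892.059 km, el = 59.6 deg
d = -R_E*sin(el) + sqrt((R_E*sin(el))^2 + 2*R_E*h + h^2)
d = -6371.0000*sin(1.0402) + sqrt((6371.0000*0.8625137)^2 + 2*6371.0000*27892.059 + 27892.059^2)
d = 28615.9708 km

28615.9708 km


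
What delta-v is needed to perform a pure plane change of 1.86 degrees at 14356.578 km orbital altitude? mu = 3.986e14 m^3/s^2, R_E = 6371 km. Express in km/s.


r = 20727.5780 km = 2.0727578e+07 m
V = sqrt(mu/r) = 4385.2501 m/s
di = 1.86 deg = 0.03246312 rad
dV = 2*V*sin(di/2) = 2*4385.2501*sin(0.01623156)
dV = 142.3527 m/s = 0.1423527 km/s

0.1424 km/s


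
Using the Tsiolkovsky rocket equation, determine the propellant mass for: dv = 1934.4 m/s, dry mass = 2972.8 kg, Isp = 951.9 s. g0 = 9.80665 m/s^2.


ve = Isp * g0 = 951.9 * 9.80665 = 9334.950135 m/s
mass ratio = exp(dv/ve) = exp(1934.4/9334.950135) = 1.23025473
m_prop = m_dry * (mr - 1) = 2972.8 * (1.23025473 - 1)
m_prop = 684.5013 kg

684.5013 kg


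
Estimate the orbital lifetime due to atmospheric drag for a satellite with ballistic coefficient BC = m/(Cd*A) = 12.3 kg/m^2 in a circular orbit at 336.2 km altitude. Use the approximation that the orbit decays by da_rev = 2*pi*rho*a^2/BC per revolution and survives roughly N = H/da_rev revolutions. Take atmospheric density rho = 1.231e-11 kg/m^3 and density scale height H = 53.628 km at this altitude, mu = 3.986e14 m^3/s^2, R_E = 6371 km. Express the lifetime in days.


a = R_E + alt = 6707.2000 km = 6.7072e+06 m
da_rev = 2*pi*rho*a^2/BC = 2*pi*1.231e-11*(6.7072e+06)^2/12.3 = 282.888520 m per revolution
N = H/da_rev = 53628.0000 m / 282.888520 m = 189.5729 revolutions
P = 2*pi*sqrt(a^3/mu) = 5466.6731 s
lifetime = N*P = 189.5729 * 5466.6731 = 1.0363331e+06 s = 11.9946 days

11.9946 days


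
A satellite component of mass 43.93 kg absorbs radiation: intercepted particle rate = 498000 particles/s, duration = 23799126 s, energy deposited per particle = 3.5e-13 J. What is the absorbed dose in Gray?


Total energy deposited = rate * time * E_per
  = 498000 * 23799126 * 3.5e-13 = 4.1482 J
Dose = E_total / mass = 4.1482 / 43.93
Dose = 0.09442722 Gy

0.0944 Gy


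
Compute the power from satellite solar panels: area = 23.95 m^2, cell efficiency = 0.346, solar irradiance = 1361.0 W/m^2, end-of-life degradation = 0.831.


P = area * eta * S * degradation
P = 23.95 * 0.346 * 1361.0 * 0.831
P = 9372.1831 W

9372.1831 W


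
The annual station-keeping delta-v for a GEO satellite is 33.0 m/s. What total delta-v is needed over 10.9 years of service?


dV = rate * years = 33.0 * 10.9
dV = 359.7000 m/s

359.7000 m/s


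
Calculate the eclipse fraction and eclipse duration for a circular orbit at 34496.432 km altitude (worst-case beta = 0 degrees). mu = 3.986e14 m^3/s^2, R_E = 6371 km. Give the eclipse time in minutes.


r = 40867.4320 km
T = 1370.3326 min
Eclipse fraction = arcsin(R_E/r)/pi = arcsin(6371.0000/40867.4320)/pi
= arcsin(0.1558943)/pi = 0.04982593
Eclipse duration = 0.04982593 * 1370.3326 = 68.2781 min

68.2781 minutes


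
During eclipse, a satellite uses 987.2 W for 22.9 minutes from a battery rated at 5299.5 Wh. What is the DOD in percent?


E_used = P * t / 60 = 987.2 * 22.9 / 60 = 376.7813 Wh
DOD = E_used / E_total * 100 = 376.7813 / 5299.5 * 100
DOD = 7.1098 %

7.1098 %


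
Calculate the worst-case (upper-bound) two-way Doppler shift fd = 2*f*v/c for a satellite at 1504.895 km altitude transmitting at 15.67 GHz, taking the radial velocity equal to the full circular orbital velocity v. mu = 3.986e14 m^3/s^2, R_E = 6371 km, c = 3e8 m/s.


r = 7.875895e+06 m
v = sqrt(mu/r) = 7114.0791 m/s (worst-case radial velocity)
f = 15.67 GHz = 1.567e+10 Hz
fd = 2*f*v/c = 2*1.567e+10*7114.0791/3.0e+08
fd = 743184.1277 Hz

743184.1277 Hz


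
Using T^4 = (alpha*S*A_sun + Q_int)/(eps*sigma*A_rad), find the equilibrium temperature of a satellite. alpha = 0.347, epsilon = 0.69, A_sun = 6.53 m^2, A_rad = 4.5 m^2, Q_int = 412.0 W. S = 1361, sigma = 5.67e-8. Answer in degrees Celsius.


Numerator = alpha*S*A_sun + Q_int = 0.347*1361*6.53 + 412.0 = 3495.9035 W
Denominator = eps*sigma*A_rad = 0.69*5.67e-8*4.5 = 1.760535e-07 W/K^4
T^4 = 1.9857052e+10 K^4
T = 375.3865 K = 102.2365 C

102.2365 degrees Celsius


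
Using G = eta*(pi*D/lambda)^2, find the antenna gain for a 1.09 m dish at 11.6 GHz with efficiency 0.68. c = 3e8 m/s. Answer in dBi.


lambda = c/f = 3e8 / 1.16e+10 = 0.02586207 m
G = eta*(pi*D/lambda)^2 = 0.68*(pi*1.09/0.02586207)^2
G = 11921.6158 (linear)
G = 10*log10(11921.6158) = 40.7634 dBi

40.7634 dBi


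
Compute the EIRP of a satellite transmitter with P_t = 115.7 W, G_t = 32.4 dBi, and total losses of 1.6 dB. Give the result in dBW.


Pt = 115.7 W = 20.6333 dBW
EIRP = Pt_dBW + Gt - losses = 20.6333 + 32.4 - 1.6 = 51.4333 dBW

51.4333 dBW


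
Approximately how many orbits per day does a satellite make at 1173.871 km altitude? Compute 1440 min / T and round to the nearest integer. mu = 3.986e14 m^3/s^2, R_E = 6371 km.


r = 7.544871e+06 m
T = 2*pi*sqrt(r^3/mu) = 6522.1225 s = 108.7020 min
revs/day = 1440 / 108.7020 = 13.2472
Rounded: 13 revolutions per day

13 revolutions per day


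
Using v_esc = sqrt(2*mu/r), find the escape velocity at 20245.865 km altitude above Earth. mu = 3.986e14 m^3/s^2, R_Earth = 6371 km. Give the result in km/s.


r = 6371.0 + 20245.865 = 26616.8650 km = 2.6616865e+07 m
v_esc = sqrt(2*mu/r) = sqrt(2*3.986e14 / 2.6616865e+07)
v_esc = 5472.7448 m/s = 5.4727 km/s

5.4727 km/s


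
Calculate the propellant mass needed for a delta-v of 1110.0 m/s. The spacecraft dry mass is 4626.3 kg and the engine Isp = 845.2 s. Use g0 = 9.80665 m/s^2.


ve = Isp * g0 = 845.2 * 9.80665 = 8288.580580 m/s
mass ratio = exp(dv/ve) = exp(1110.0/8288.580580) = 1.14330043
m_prop = m_dry * (mr - 1) = 4626.3 * (1.14330043 - 1)
m_prop = 662.9508 kg

662.9508 kg


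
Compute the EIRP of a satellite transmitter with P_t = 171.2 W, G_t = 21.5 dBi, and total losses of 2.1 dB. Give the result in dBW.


Pt = 171.2 W = 22.3350 dBW
EIRP = Pt_dBW + Gt - losses = 22.3350 + 21.5 - 2.1 = 41.7350 dBW

41.7350 dBW


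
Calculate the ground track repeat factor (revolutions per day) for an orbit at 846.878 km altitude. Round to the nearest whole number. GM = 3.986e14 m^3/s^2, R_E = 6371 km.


r = 7.217878e+06 m
T = 2*pi*sqrt(r^3/mu) = 6102.7493 s = 101.7125 min
revs/day = 1440 / 101.7125 = 14.1576
Rounded: 14 revolutions per day

14 revolutions per day


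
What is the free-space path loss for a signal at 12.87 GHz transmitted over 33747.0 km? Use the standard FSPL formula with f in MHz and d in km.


f = 12.87 GHz = 12870.0000 MHz
d = 33747.0 km
FSPL = 32.44 + 20*log10(12870.0000) + 20*log10(33747.0)
FSPL = 32.44 + 82.1916 + 90.5647
FSPL = 205.1963 dB

205.1963 dB


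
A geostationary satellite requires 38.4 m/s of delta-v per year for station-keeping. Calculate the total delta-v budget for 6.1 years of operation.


dV = rate * years = 38.4 * 6.1
dV = 234.2400 m/s

234.2400 m/s


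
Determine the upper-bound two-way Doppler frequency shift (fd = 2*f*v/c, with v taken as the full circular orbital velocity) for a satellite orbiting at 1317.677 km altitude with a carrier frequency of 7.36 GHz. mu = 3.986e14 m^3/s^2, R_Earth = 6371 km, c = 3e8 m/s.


r = 7.688677e+06 m
v = sqrt(mu/r) = 7200.1715 m/s (worst-case radial velocity)
f = 7.36 GHz = 7.36e+09 Hz
fd = 2*f*v/c = 2*7.36e+09*7200.1715/3.0e+08
fd = 353288.4132 Hz

353288.4132 Hz


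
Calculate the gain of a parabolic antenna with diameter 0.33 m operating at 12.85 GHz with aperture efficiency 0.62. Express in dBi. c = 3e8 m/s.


lambda = c/f = 3e8 / 1.285e+10 = 0.0233463 m
G = eta*(pi*D/lambda)^2 = 0.62*(pi*0.33/0.0233463)^2
G = 1222.5963 (linear)
G = 10*log10(1222.5963) = 30.8728 dBi

30.8728 dBi


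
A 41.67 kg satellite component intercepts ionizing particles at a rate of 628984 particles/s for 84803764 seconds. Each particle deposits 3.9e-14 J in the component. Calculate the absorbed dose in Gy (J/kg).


Total energy deposited = rate * time * E_per
  = 628984 * 84803764 * 3.9e-14 = 2.0803 J
Dose = E_total / mass = 2.0803 / 41.67
Dose = 0.04992244 Gy

0.0499 Gy


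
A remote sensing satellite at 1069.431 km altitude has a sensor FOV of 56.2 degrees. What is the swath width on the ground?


FOV = 56.2 deg = 0.980875 rad
swath = 2 * alt * tan(FOV/2) = 2 * 1069.431 * tan(0.4904375)
swath = 2 * 1069.431 * 0.5339503
swath = 1142.0459 km

1142.0459 km


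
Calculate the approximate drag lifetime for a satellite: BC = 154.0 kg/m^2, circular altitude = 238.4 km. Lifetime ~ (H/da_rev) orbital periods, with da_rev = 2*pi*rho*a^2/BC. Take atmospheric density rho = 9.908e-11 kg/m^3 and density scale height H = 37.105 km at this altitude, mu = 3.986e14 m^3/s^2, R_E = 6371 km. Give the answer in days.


a = R_E + alt = 6609.4000 km = 6.6094e+06 m
da_rev = 2*pi*rho*a^2/BC = 2*pi*9.908e-11*(6.6094e+06)^2/154.0 = 176.591265 m per revolution
N = H/da_rev = 37105.0000 m / 176.591265 m = 210.1180 revolutions
P = 2*pi*sqrt(a^3/mu) = 5347.5429 s
lifetime = N*P = 210.1180 * 5347.5429 = 1.1236149e+06 s = 13.0048 days

13.0048 days


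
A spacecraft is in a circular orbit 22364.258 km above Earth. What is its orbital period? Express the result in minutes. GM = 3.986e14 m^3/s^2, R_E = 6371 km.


r = 28735.2580 km = 2.8735258e+07 m
T = 2*pi*sqrt(r^3/mu) = 2*pi*sqrt(2.3727135e+22 / 3.986e14)
T = 48476.7920 s = 807.9465 min

807.9465 minutes


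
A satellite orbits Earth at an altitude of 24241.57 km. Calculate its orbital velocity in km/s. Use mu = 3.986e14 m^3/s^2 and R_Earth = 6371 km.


r = R_E + alt = 6371.0 + 24241.57 = 30612.5700 km = 3.061257e+07 m
v = sqrt(mu/r) = sqrt(3.986e14 / 3.061257e+07) = 3608.4339 m/s = 3.6084 km/s

3.6084 km/s


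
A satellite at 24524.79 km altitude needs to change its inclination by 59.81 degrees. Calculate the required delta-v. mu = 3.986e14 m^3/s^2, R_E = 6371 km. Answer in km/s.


r = 30895.7900 km = 3.089579e+07 m
V = sqrt(mu/r) = 3591.8566 m/s
di = 59.81 deg = 1.0439 rad
dV = 2*V*sin(di/2) = 2*3591.8566*sin(0.5219407)
dV = 3581.5364 m/s = 3.5815 km/s

3.5815 km/s


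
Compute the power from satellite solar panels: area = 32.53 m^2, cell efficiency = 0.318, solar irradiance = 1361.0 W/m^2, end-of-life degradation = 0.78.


P = area * eta * S * degradation
P = 32.53 * 0.318 * 1361.0 * 0.78
P = 10981.5568 W

10981.5568 W


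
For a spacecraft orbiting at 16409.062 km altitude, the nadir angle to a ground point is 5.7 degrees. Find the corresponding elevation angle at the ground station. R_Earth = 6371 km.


r = R_E + alt = 22780.0620 km
Law of sines in the satellite / Earth-center / ground-point triangle:
  sin(nadir)/R_E = sin(90 + el)/r  =>  cos(el) = (r/R_E)*sin(nadir)
cos(el) = (22780.0620 / 6371.0000) * sin(5.7 deg) = 0.3551264
el = arccos(0.3551264) = 69.1988 deg
(Earth-central angle = 90 - nadir - el = 15.1012 deg)

69.1988 degrees


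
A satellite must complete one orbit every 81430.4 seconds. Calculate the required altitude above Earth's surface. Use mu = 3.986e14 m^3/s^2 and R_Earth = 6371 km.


T = 81430.4 s
r = (mu*T^2/(4*pi^2))^(1/3) = (3.986e14 * 81430.4^2 / (4*pi^2))^(1/3)
r = 4.0605379e+07 m = 40605.3786 km
alt = r - R_E = 40605.3786 - 6371 = 34234.3786 km

34234.3786 km


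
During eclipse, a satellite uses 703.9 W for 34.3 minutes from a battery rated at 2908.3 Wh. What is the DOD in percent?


E_used = P * t / 60 = 703.9 * 34.3 / 60 = 402.3962 Wh
DOD = E_used / E_total * 100 = 402.3962 / 2908.3 * 100
DOD = 13.8361 %

13.8361 %


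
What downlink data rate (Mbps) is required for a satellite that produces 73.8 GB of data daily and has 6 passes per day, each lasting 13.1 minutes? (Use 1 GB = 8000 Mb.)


total contact time = 6 * 13.1 * 60 = 4716.0000 s
data = 73.8 GB = 590400.0000 Mb
rate = 590400.0000 / 4716.0000 = 125.1908 Mbps

125.1908 Mbps


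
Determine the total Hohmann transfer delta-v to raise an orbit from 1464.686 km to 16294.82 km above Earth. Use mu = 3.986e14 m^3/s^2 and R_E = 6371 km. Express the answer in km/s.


r1 = 7835.6860 km = 7.835686e+06 m
r2 = 22665.8200 km = 2.266582e+07 m
dv1 = sqrt(mu/r1)*(sqrt(2*r2/(r1+r2)) - 1) = 1562.7037 m/s
dv2 = sqrt(mu/r2)*(1 - sqrt(2*r1/(r1+r2))) = 1187.6519 m/s
total dv = |dv1| + |dv2| = 1562.7037 + 1187.6519 = 2750.3556 m/s = 2.7504 km/s

2.7504 km/s


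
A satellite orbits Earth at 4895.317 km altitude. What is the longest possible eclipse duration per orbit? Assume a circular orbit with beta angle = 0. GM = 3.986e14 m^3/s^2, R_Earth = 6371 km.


r = 11266.3170 km
T = 198.3503 min
Eclipse fraction = arcsin(R_E/r)/pi = arcsin(6371.0000/11266.3170)/pi
= arcsin(0.5654909)/pi = 0.1913133
Eclipse duration = 0.1913133 * 198.3503 = 37.9470 min

37.9470 minutes


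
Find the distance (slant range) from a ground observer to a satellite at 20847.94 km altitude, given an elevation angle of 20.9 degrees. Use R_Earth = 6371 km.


h = 20847.94 km, el = 20.9 deg
d = -R_E*sin(el) + sqrt((R_E*sin(el))^2 + 2*R_E*h + h^2)
d = -6371.0000*sin(0.3647738) + sqrt((6371.0000*0.356738)^2 + 2*6371.0000*20847.94 + 20847.94^2)
d = 24287.4664 km

24287.4664 km


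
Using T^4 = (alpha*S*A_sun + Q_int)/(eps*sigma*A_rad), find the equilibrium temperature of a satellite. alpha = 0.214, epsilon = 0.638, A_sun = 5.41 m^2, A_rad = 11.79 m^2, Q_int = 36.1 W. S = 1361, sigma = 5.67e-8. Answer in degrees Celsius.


Numerator = alpha*S*A_sun + Q_int = 0.214*1361*5.41 + 36.1 = 1611.7841 W
Denominator = eps*sigma*A_rad = 0.638*5.67e-8*11.79 = 4.2649853e-07 W/K^4
T^4 = 3.7791083e+09 K^4
T = 247.9404 K = -25.2096 C

-25.2096 degrees Celsius


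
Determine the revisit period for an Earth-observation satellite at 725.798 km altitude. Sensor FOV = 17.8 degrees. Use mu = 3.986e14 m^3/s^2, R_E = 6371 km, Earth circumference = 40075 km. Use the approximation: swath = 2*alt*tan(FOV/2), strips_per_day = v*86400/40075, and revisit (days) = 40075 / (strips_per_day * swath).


swath = 2*725.798*tan(0.1553343) = 227.3139 km
v = sqrt(mu/r) = 7494.4096 m/s = 7.4944 km/s
strips/day = v*86400/40075 = 7.4944*86400/40075 = 16.1576
coverage/day = strips * swath = 16.1576 * 227.3139 = 3672.8532 km
revisit = 40075 / 3672.8532 = 10.9111 days

10.9111 days


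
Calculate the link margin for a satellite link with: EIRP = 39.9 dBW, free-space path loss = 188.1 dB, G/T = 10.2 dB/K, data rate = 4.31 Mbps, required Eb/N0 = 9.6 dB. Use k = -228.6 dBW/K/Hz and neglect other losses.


C/N0 = EIRP - FSPL + G/T - k = 39.9 - 188.1 + 10.2 - (-228.6)
C/N0 = 90.6000 dB-Hz
R_b = 4.31 Mbps = 4.31e+06 bps -> 10*log10(R_b) = 66.3448 dB-Hz
Eb/N0 = C/N0 - 10*log10(R_b) = 90.6000 - 66.3448 = 24.2552 dB
Margin = Eb/N0 - Eb/N0_req = 24.2552 - 9.6 = 14.6552 dB (link closes)

14.6552 dB


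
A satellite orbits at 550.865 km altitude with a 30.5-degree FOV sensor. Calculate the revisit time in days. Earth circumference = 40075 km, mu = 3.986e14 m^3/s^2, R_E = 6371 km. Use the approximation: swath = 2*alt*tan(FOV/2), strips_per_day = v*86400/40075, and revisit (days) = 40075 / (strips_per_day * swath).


swath = 2*550.865*tan(0.2661627) = 300.3661 km
v = sqrt(mu/r) = 7588.5200 m/s = 7.5885 km/s
strips/day = v*86400/40075 = 7.5885*86400/40075 = 16.3605
coverage/day = strips * swath = 16.3605 * 300.3661 = 4914.1473 km
revisit = 40075 / 4914.1473 = 8.1550 days

8.1550 days


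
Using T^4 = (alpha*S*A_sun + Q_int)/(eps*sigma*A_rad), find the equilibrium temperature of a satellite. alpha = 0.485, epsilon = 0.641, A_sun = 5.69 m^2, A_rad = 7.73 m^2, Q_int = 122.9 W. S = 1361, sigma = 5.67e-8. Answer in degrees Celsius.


Numerator = alpha*S*A_sun + Q_int = 0.485*1361*5.69 + 122.9 = 3878.7837 W
Denominator = eps*sigma*A_rad = 0.641*5.67e-8*7.73 = 2.8094453e-07 W/K^4
T^4 = 1.3806226e+10 K^4
T = 342.7826 K = 69.6326 C

69.6326 degrees Celsius


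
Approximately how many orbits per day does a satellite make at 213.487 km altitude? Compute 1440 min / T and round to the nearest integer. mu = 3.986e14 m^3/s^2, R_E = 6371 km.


r = 6.584487e+06 m
T = 2*pi*sqrt(r^3/mu) = 5317.3364 s = 88.6223 min
revs/day = 1440 / 88.6223 = 16.2487
Rounded: 16 revolutions per day

16 revolutions per day


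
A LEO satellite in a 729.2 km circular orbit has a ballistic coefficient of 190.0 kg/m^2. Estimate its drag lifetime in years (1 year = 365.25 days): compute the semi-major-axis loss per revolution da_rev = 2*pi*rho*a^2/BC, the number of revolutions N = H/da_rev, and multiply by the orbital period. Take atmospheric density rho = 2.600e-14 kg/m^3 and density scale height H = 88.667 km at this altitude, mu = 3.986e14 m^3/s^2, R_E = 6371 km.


a = R_E + alt = 7100.2000 km = 7.1002e+06 m
da_rev = 2*pi*rho*a^2/BC = 2*pi*2.600e-14*(7.1002e+06)^2/190.0 = 0.0433451769 m per revolution
N = H/da_rev = 88667.0000 m / 0.0433451769 m = 2.0456024e+06 revolutions
P = 2*pi*sqrt(a^3/mu) = 5954.1133 s
lifetime = N*P = 2.0456024e+06 * 5954.1133 = 1.2179749e+10 s = 140969.3142 days
years = 140969.3142 / 365.25 = 385.9529 years

385.9529 years


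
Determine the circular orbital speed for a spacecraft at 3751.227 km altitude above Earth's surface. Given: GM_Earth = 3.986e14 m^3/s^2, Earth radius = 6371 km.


r = R_E + alt = 6371.0 + 3751.227 = 10122.2270 km = 1.0122227e+07 m
v = sqrt(mu/r) = sqrt(3.986e14 / 1.0122227e+07) = 6275.2439 m/s = 6.2752 km/s

6.2752 km/s


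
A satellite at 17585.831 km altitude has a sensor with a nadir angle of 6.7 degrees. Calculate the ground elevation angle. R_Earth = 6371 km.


r = R_E + alt = 23956.8310 km
Law of sines in the satellite / Earth-center / ground-point triangle:
  sin(nadir)/R_E = sin(90 + el)/r  =>  cos(el) = (r/R_E)*sin(nadir)
cos(el) = (23956.8310 / 6371.0000) * sin(6.7 deg) = 0.4387162
el = arccos(0.4387162) = 63.9780 deg
(Earth-central angle = 90 - nadir - el = 19.3220 deg)

63.9780 degrees


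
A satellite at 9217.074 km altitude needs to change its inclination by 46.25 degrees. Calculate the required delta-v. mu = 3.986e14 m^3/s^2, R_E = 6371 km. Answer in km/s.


r = 15588.0740 km = 1.5588074e+07 m
V = sqrt(mu/r) = 5056.7609 m/s
di = 46.25 deg = 0.8072148 rad
dV = 2*V*sin(di/2) = 2*5056.7609*sin(0.4036074)
dV = 3971.9686 m/s = 3.9720 km/s

3.9720 km/s


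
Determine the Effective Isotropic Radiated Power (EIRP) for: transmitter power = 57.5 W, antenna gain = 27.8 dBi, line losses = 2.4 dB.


Pt = 57.5 W = 17.5967 dBW
EIRP = Pt_dBW + Gt - losses = 17.5967 + 27.8 - 2.4 = 42.9967 dBW

42.9967 dBW


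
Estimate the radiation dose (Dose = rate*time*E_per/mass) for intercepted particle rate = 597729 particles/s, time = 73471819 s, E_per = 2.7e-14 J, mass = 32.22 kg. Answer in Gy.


Total energy deposited = rate * time * E_per
  = 597729 * 73471819 * 2.7e-14 = 1.1857 J
Dose = E_total / mass = 1.1857 / 32.22
Dose = 0.03680132 Gy

0.0368 Gy


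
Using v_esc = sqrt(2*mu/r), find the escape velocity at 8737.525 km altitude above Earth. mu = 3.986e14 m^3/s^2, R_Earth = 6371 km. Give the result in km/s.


r = 6371.0 + 8737.525 = 15108.5250 km = 1.5108525e+07 m
v_esc = sqrt(2*mu/r) = sqrt(2*3.986e14 / 1.5108525e+07)
v_esc = 7263.9461 m/s = 7.2639 km/s

7.2639 km/s


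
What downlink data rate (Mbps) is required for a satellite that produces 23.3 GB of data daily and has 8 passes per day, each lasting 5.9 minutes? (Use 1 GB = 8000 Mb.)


total contact time = 8 * 5.9 * 60 = 2832.0000 s
data = 23.3 GB = 186400.0000 Mb
rate = 186400.0000 / 2832.0000 = 65.8192 Mbps

65.8192 Mbps


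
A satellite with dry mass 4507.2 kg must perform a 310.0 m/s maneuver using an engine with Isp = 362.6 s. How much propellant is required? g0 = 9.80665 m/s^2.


ve = Isp * g0 = 362.6 * 9.80665 = 3555.891290 m/s
mass ratio = exp(dv/ve) = exp(310.0/3555.891290) = 1.09109226
m_prop = m_dry * (mr - 1) = 4507.2 * (1.09109226 - 1)
m_prop = 410.5710 kg

410.5710 kg


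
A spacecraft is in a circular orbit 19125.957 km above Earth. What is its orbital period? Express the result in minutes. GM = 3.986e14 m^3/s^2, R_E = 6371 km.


r = 25496.9570 km = 2.5496957e+07 m
T = 2*pi*sqrt(r^3/mu) = 2*pi*sqrt(1.657544e+22 / 3.986e14)
T = 40517.6033 s = 675.2934 min

675.2934 minutes


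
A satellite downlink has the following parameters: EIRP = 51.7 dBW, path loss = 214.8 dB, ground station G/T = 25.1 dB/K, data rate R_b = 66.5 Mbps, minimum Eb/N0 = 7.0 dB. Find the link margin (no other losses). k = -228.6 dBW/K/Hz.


C/N0 = EIRP - FSPL + G/T - k = 51.7 - 214.8 + 25.1 - (-228.6)
C/N0 = 90.6000 dB-Hz
R_b = 66.5 Mbps = 6.65e+07 bps -> 10*log10(R_b) = 78.2282 dB-Hz
Eb/N0 = C/N0 - 10*log10(R_b) = 90.6000 - 78.2282 = 12.3718 dB
Margin = Eb/N0 - Eb/N0_req = 12.3718 - 7.0 = 5.3718 dB (link closes)

5.3718 dB


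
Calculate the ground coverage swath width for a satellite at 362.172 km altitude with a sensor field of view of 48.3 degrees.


FOV = 48.3 deg = 0.842994 rad
swath = 2 * alt * tan(FOV/2) = 2 * 362.172 * tan(0.421497)
swath = 2 * 362.172 * 0.4483693
swath = 324.7736 km

324.7736 km


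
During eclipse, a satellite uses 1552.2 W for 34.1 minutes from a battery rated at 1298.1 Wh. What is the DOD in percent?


E_used = P * t / 60 = 1552.2 * 34.1 / 60 = 882.1670 Wh
DOD = E_used / E_total * 100 = 882.1670 / 1298.1 * 100
DOD = 67.9583 %

67.9583 %


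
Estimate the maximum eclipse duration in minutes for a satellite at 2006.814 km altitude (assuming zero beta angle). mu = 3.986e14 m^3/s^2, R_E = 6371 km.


r = 8377.8140 km
T = 127.1909 min
Eclipse fraction = arcsin(R_E/r)/pi = arcsin(6371.0000/8377.8140)/pi
= arcsin(0.7604609)/pi = 0.2750269
Eclipse duration = 0.2750269 * 127.1909 = 34.9809 min

34.9809 minutes


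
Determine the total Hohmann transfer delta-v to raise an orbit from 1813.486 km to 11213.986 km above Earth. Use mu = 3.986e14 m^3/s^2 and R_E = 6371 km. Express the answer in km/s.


r1 = 8184.4860 km = 8.184486e+06 m
r2 = 17584.9860 km = 1.7584986e+07 m
dv1 = sqrt(mu/r1)*(sqrt(2*r2/(r1+r2)) - 1) = 1174.1143 m/s
dv2 = sqrt(mu/r2)*(1 - sqrt(2*r1/(r1+r2))) = 966.4851 m/s
total dv = |dv1| + |dv2| = 1174.1143 + 966.4851 = 2140.5994 m/s = 2.1406 km/s

2.1406 km/s


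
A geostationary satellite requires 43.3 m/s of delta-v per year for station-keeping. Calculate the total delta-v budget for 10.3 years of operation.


dV = rate * years = 43.3 * 10.3
dV = 445.9900 m/s

445.9900 m/s


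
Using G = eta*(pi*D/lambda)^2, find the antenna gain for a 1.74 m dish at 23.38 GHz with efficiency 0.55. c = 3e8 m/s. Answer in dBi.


lambda = c/f = 3e8 / 2.338e+10 = 0.01283148 m
G = eta*(pi*D/lambda)^2 = 0.55*(pi*1.74/0.01283148)^2
G = 99817.6717 (linear)
G = 10*log10(99817.6717) = 49.9921 dBi

49.9921 dBi


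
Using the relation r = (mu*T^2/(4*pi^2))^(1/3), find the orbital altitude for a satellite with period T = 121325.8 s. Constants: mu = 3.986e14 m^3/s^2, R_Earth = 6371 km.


T = 121325.8 s
r = (mu*T^2/(4*pi^2))^(1/3) = (3.986e14 * 121325.8^2 / (4*pi^2))^(1/3)
r = 5.2969755e+07 m = 52969.7547 km
alt = r - R_E = 52969.7547 - 6371 = 46598.7547 km

46598.7547 km


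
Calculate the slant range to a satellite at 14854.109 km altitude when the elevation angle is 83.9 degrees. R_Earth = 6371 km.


h = 14854.109 km, el = 83.9 deg
d = -R_E*sin(el) + sqrt((R_E*sin(el))^2 + 2*R_E*h + h^2)
d = -6371.0000*sin(1.4643) + sqrt((6371.0000*0.9943379)^2 + 2*6371.0000*14854.109 + 14854.109^2)
d = 14879.3821 km

14879.3821 km


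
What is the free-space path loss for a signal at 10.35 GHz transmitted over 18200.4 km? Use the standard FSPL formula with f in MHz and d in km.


f = 10.35 GHz = 10350.0000 MHz
d = 18200.4 km
FSPL = 32.44 + 20*log10(10350.0000) + 20*log10(18200.4)
FSPL = 32.44 + 80.2988 + 85.2016
FSPL = 197.9404 dB

197.9404 dB


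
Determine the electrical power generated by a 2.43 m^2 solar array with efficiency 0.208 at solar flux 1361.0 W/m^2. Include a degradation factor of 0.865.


P = area * eta * S * degradation
P = 2.43 * 0.208 * 1361.0 * 0.865
P = 595.0368 W

595.0368 W


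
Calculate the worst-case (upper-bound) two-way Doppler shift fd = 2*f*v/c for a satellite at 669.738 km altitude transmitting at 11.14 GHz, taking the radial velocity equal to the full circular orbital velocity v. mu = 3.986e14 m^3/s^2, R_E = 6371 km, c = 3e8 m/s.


r = 7.040738e+06 m
v = sqrt(mu/r) = 7524.1866 m/s (worst-case radial velocity)
f = 11.14 GHz = 1.114e+10 Hz
fd = 2*f*v/c = 2*1.114e+10*7524.1866/3.0e+08
fd = 558796.2554 Hz

558796.2554 Hz


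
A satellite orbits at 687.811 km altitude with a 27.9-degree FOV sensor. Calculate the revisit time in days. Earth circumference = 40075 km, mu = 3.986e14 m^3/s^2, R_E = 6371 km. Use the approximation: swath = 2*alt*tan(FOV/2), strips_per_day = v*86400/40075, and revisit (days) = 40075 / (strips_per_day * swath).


swath = 2*687.811*tan(0.2434734) = 341.7063 km
v = sqrt(mu/r) = 7514.5481 m/s = 7.5145 km/s
strips/day = v*86400/40075 = 7.5145*86400/40075 = 16.2010
coverage/day = strips * swath = 16.2010 * 341.7063 = 5535.9995 km
revisit = 40075 / 5535.9995 = 7.2390 days

7.2390 days


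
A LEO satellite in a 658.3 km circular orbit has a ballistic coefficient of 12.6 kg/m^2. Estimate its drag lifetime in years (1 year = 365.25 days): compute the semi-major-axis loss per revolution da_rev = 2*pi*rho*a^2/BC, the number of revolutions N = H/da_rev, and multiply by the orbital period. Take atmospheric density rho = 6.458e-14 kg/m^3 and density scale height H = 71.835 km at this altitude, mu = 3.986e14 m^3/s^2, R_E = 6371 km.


a = R_E + alt = 7029.3000 km = 7.0293e+06 m
da_rev = 2*pi*rho*a^2/BC = 2*pi*6.458e-14*(7.0293e+06)^2/12.6 = 1.591225 m per revolution
N = H/da_rev = 71835.0000 m / 1.591225 m = 45144.4717 revolutions
P = 2*pi*sqrt(a^3/mu) = 5865.1529 s
lifetime = N*P = 45144.4717 * 5865.1529 = 2.6477923e+08 s = 3064.5744 days
years = 3064.5744 / 365.25 = 8.3903 years

8.3903 years


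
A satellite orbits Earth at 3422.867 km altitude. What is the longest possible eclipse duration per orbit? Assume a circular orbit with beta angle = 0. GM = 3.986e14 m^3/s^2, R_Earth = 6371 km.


r = 9793.8670 km
T = 160.7649 min
Eclipse fraction = arcsin(R_E/r)/pi = arcsin(6371.0000/9793.8670)/pi
= arcsin(0.6505091)/pi = 0.2254444
Eclipse duration = 0.2254444 * 160.7649 = 36.2436 min

36.2436 minutes


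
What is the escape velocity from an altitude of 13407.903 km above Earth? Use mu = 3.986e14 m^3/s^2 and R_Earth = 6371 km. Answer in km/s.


r = 6371.0 + 13407.903 = 19778.9030 km = 1.9778903e+07 m
v_esc = sqrt(2*mu/r) = sqrt(2*3.986e14 / 1.9778903e+07)
v_esc = 6348.6670 m/s = 6.3487 km/s

6.3487 km/s


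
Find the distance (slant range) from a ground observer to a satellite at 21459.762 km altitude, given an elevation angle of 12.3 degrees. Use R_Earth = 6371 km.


h = 21459.762 km, el = 12.3 deg
d = -R_E*sin(el) + sqrt((R_E*sin(el))^2 + 2*R_E*h + h^2)
d = -6371.0000*sin(0.2146755) + sqrt((6371.0000*0.2130304)^2 + 2*6371.0000*21459.762 + 21459.762^2)
d = 25768.4854 km

25768.4854 km


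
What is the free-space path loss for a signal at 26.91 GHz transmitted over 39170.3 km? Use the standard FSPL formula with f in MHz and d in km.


f = 26.91 GHz = 26910.0000 MHz
d = 39170.3 km
FSPL = 32.44 + 20*log10(26910.0000) + 20*log10(39170.3)
FSPL = 32.44 + 88.5983 + 91.8591
FSPL = 212.8974 dB

212.8974 dB


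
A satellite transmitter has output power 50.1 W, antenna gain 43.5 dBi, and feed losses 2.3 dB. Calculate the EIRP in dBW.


Pt = 50.1 W = 16.9984 dBW
EIRP = Pt_dBW + Gt - losses = 16.9984 + 43.5 - 2.3 = 58.1984 dBW

58.1984 dBW


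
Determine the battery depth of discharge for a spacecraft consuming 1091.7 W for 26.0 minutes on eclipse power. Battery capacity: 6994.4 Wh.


E_used = P * t / 60 = 1091.7 * 26.0 / 60 = 473.0700 Wh
DOD = E_used / E_total * 100 = 473.0700 / 6994.4 * 100
DOD = 6.7636 %

6.7636 %


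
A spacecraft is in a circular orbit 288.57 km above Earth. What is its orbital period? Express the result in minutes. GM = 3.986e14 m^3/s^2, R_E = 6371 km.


r = 6659.5700 km = 6.65957e+06 m
T = 2*pi*sqrt(r^3/mu) = 2*pi*sqrt(2.9535108e+20 / 3.986e14)
T = 5408.5457 s = 90.1424 min

90.1424 minutes


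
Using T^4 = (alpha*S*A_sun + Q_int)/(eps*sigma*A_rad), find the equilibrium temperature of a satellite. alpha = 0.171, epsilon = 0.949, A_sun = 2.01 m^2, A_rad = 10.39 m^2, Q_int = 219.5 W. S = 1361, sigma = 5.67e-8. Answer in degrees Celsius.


Numerator = alpha*S*A_sun + Q_int = 0.171*1361*2.01 + 219.5 = 687.2893 W
Denominator = eps*sigma*A_rad = 0.949*5.67e-8*10.39 = 5.5906824e-07 W/K^4
T^4 = 1.2293478e+09 K^4
T = 187.2486 K = -85.9014 C

-85.9014 degrees Celsius


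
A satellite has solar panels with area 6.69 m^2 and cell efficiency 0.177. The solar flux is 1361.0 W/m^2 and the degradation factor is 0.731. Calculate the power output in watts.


P = area * eta * S * degradation
P = 6.69 * 0.177 * 1361.0 * 0.731
P = 1178.0803 W

1178.0803 W


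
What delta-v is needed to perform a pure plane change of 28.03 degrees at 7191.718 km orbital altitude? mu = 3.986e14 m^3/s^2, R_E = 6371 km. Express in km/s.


r = 13562.7180 km = 1.3562718e+07 m
V = sqrt(mu/r) = 5421.1981 m/s
di = 28.03 deg = 0.4892158 rad
dV = 2*V*sin(di/2) = 2*5421.1981*sin(0.2446079)
dV = 2625.7672 m/s = 2.6258 km/s

2.6258 km/s


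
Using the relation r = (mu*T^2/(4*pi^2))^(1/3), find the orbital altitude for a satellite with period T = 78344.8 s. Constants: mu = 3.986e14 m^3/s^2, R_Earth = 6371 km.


T = 78344.8 s
r = (mu*T^2/(4*pi^2))^(1/3) = (3.986e14 * 78344.8^2 / (4*pi^2))^(1/3)
r = 3.957303e+07 m = 39573.0299 km
alt = r - R_E = 39573.0299 - 6371 = 33202.0299 km

33202.0299 km


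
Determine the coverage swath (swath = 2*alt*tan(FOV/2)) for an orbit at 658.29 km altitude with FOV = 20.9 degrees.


FOV = 20.9 deg = 0.3647738 rad
swath = 2 * alt * tan(FOV/2) = 2 * 658.29 * tan(0.1823869)
swath = 2 * 658.29 * 0.1844365
swath = 242.8255 km

242.8255 km


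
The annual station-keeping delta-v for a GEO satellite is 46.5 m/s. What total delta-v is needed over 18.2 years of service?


dV = rate * years = 46.5 * 18.2
dV = 846.3000 m/s

846.3000 m/s


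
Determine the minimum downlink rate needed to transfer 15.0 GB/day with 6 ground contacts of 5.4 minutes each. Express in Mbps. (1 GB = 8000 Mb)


total contact time = 6 * 5.4 * 60 = 1944.0000 s
data = 15.0 GB = 120000.0000 Mb
rate = 120000.0000 / 1944.0000 = 61.7284 Mbps

61.7284 Mbps


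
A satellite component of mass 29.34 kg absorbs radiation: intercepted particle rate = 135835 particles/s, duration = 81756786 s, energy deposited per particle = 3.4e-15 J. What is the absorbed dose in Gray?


Total energy deposited = rate * time * E_per
  = 135835 * 81756786 * 3.4e-15 = 0.03775847 J
Dose = E_total / mass = 0.03775847 / 29.34
Dose = 0.001286928 Gy

0.0013 Gy


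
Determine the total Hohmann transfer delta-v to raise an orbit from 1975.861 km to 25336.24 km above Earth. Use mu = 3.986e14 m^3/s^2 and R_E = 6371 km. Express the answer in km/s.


r1 = 8346.8610 km = 8.346861e+06 m
r2 = 31707.2400 km = 3.170724e+07 m
dv1 = sqrt(mu/r1)*(sqrt(2*r2/(r1+r2)) - 1) = 1784.7025 m/s
dv2 = sqrt(mu/r2)*(1 - sqrt(2*r1/(r1+r2))) = 1256.6147 m/s
total dv = |dv1| + |dv2| = 1784.7025 + 1256.6147 = 3041.3172 m/s = 3.0413 km/s

3.0413 km/s


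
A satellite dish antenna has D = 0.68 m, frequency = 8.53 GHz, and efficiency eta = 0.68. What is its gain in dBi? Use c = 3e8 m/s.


lambda = c/f = 3e8 / 8.53e+09 = 0.03516999 m
G = eta*(pi*D/lambda)^2 = 0.68*(pi*0.68/0.03516999)^2
G = 2508.8924 (linear)
G = 10*log10(2508.8924) = 33.9948 dBi

33.9948 dBi


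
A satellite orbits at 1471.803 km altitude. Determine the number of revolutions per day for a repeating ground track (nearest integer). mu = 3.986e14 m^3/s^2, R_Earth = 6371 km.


r = 7.842803e+06 m
T = 2*pi*sqrt(r^3/mu) = 6912.2300 s = 115.2038 min
revs/day = 1440 / 115.2038 = 12.4996
Rounded: 12 revolutions per day

12 revolutions per day


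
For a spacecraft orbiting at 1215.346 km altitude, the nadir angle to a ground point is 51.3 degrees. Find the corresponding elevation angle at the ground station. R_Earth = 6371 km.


r = R_E + alt = 7586.3460 km
Law of sines in the satellite / Earth-center / ground-point triangle:
  sin(nadir)/R_E = sin(90 + el)/r  =>  cos(el) = (r/R_E)*sin(nadir)
cos(el) = (7586.3460 / 6371.0000) * sin(51.3 deg) = 0.929307
el = arccos(0.929307) = 21.6729 deg
(Earth-central angle = 90 - nadir - el = 17.0271 deg)

21.6729 degrees


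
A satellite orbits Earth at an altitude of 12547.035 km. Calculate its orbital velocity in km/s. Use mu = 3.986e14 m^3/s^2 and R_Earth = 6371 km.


r = R_E + alt = 6371.0 + 12547.035 = 18918.0350 km = 1.8918035e+07 m
v = sqrt(mu/r) = sqrt(3.986e14 / 1.8918035e+07) = 4590.1897 m/s = 4.5902 km/s

4.5902 km/s


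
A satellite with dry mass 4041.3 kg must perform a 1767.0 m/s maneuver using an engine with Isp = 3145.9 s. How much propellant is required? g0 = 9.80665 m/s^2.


ve = Isp * g0 = 3145.9 * 9.80665 = 30850.740235 m/s
mass ratio = exp(dv/ve) = exp(1767.0/30850.740235) = 1.05894780
m_prop = m_dry * (mr - 1) = 4041.3 * (1.05894780 - 1)
m_prop = 238.2257 kg

238.2257 kg
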